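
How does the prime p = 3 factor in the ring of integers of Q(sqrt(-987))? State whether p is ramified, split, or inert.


K = Q(sqrt(-987)). Since d mod 4 = 1, disc(K) = -987.
Check p | disc: -987 mod 3 = 0.
p divides disc, so p ramifies: (p) = P^2 with e=2, f=1, g=1.
Therefore p is ramified.

ramified


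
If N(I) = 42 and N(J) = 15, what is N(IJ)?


N(IJ) = N(I) * N(J)
= 42 * 15
= 630

630


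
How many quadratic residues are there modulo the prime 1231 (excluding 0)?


For prime p, the number of non-zero quadratic residues is (p-1)/2.
= (1231-1)/2
= 615

615


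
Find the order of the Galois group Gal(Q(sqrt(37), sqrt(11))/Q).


The 2 square roots of distinct primes are multiplicatively independent over Q,
so [K:Q] = 2^2 and Gal(K/Q) is isomorphic to (Z/2Z)^2.
|Gal| = 2^2 = 4

4


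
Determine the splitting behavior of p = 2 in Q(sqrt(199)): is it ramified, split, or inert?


K = Q(sqrt(199)). Since d mod 4 = 3, disc(K) = 796.
Check p | disc: 796 mod 2 = 0.
p divides disc, so p ramifies: (p) = P^2 with e=2, f=1, g=1.
Therefore p is ramified.

ramified


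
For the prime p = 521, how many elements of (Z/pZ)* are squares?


For prime p, the number of non-zero quadratic residues is (p-1)/2.
= (521-1)/2
= 260

260


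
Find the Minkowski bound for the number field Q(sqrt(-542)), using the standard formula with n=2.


d = -542, d mod 4 = 2, so disc(K) = 4d = -2168; |disc(K)| = 2168
Imaginary quadratic field, so n = 2, s = r2 = 1, r1 = 0
M = (n!/n^n) * (4/pi)^s * sqrt(|disc(K)|) = (2!/2^2) * (4/pi)^1 * sqrt(2168)
= 0.5 * 1.273240 * 46.561787
= 29.6422

29.6422


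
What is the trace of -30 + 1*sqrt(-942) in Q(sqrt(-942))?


Tr(a + b*sqrt(d)) = (a + b*sqrt(d)) + (a - b*sqrt(d)) = 2a
= 2 * (-30)
= -60

-60


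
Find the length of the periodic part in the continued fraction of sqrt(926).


Run the CF algorithm for sqrt(926).
a_0 = floor(sqrt(926)) = 30; set m_0=0, q_0=1.
Recurrence: m' = q*a - m,  q' = (d - m'^2)/q,  a' = floor((a_0 + m')/q').
  step 1: m=30, q=26, a=2
  step 2: m=22, q=17, a=3
  step 3: m=29, q=5, a=11
  step 4: m=26, q=50, a=1
  step 5: m=24, q=7, a=7
  step 6: m=25, q=43, a=1
  step 7: m=18, q=14, a=3
  step 8: m=24, q=25, a=2
  step 9: m=26, q=10, a=5
  step 10: m=24, q=35, a=1
  step 11: m=11, q=23, a=1
  step 12: m=12, q=34, a=1
  step 13: m=22, q=13, a=4
  step 14: m=30, q=2, a=30
  step 15: m=30, q=13, a=4
  step 16: m=22, q=34, a=1
  step 17: m=12, q=23, a=1
  step 18: m=11, q=35, a=1
  step 19: m=24, q=10, a=5
  step 20: m=26, q=25, a=2
  step 21: m=24, q=14, a=3
  step 22: m=18, q=43, a=1
  step 23: m=25, q=7, a=7
  step 24: m=24, q=50, a=1
  step 25: m=26, q=5, a=11
  step 26: m=29, q=17, a=3
  step 27: m=22, q=26, a=2
  step 28: m=30, q=1, a=60
a_28 = 2*a_0 = 60, so the period closes here.
sqrt(926) = [30; 2, 3, 11, 1, 7, 1, 3, 2, 5, 1, 1, 1, 4, 30, 4, 1, 1, 1, 5, 2, 3, 1, 7, 1, 11, 3, 2, 60]
Period length = 28

28


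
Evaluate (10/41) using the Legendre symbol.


p = 41 is prime, so compute (10/41) with the reciprocity algorithm (Jacobi-symbol steps: pull out 2s via (2/n), flip via reciprocity, reduce):
  pull out 2: (2/41) = +1  (since 41 mod 8 = 1)
  reciprocity: (5/41) -> +(41/5)
  reduce: (1/5)
  (1/5) = 1
Product of signs = 1
(10/41) = 1

1


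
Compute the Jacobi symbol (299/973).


Compute (299/973) via quadratic reciprocity:
  reciprocity: (299/973) -> +(973/299)
  reduce: (76/299)
  pull out 2: (2/299) = -1  (since 299 mod 8 = 3)
  pull out 2: (2/299) = -1  (since 299 mod 8 = 3)
  reciprocity: (19/299) -> -(299/19)
  reduce: (14/19)
  pull out 2: (2/19) = -1  (since 19 mod 8 = 3)
  reciprocity: (7/19) -> -(19/7)
  reduce: (5/7)
  reciprocity: (5/7) -> +(7/5)
  reduce: (2/5)
  pull out 2: (2/5) = -1  (since 5 mod 8 = 5)
  (1/5) = 1
Product of signs = 1

1


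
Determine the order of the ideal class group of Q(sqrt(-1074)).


K = Q(sqrt(-1074)). d mod 4 = 2, so D = disc(K) = 4d = -4296
h(K) equals the number of primitive reduced positive-definite forms (a, b, c) = a*x^2 + b*x*y + c*y^2 with b^2 - 4ac = D,
where reduced means |b| <= a <= c, with b >= 0 whenever |b| = a or a = c, and primitive means gcd(a, b, c) = 1.
Reduced forces 3a^2 <= |D| = 4296, so 1 <= a <= 37; b must have the parity of D, and c = (b^2 - D)/(4a) must be an integer >= a.
Enumerate a = 1..37, b in [-a, a]:
  a=1: (1, 0, 1074)  [1]
  a=2: (2, 0, 537)  [1]
  a=3: (3, 0, 358)  [1]
  a=4: none
  a=5: (5, -2, 215), (5, 2, 215)  [2]
  a=6: (6, 0, 179)  [1]
  a=7: (7, -4, 154), (7, 4, 154)  [2]
  a=8..9: none
  a=10: (10, -8, 109), (10, 8, 109)  [2]
  a=11: (11, -4, 98), (11, 4, 98)  [2]
  a=12..13: none
  a=14: (14, -4, 77), (14, 4, 77)  [2]
  a=15: (15, -12, 74), (15, 12, 74)  [2]
  a=16..18: none
  a=19: (19, -6, 57), (19, 6, 57)  [2]
  a=20: none
  a=21: (21, -18, 55), (21, 18, 55)  [2]
  a=22: (22, -4, 49), (22, 4, 49)  [2]
  a=23..24: none
  a=25: (25, -2, 43), (25, 2, 43)  [2]
  a=26..28: none
  a=29: (29, -24, 42), (29, 24, 42)  [2]
  a=30: (30, -12, 37), (30, 12, 37)  [2]
  a=31..32: none
  a=33: (33, -18, 35), (33, 18, 35)  [2]
  a=34: none
  a=35: (35, -32, 38), (35, 32, 38)  [2]
  a=36..37: none
Total reduced forms: 1 + 1 + 1 + 2 + 1 + 2 + 2 + 2 + 2 + 2 + 2 + 2 + 2 + 2 + 2 + 2 + 2 + 2 = 32
h = 32

32


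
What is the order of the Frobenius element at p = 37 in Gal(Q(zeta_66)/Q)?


The Frobenius at p in Gal(Q(zeta_n)/Q) = (Z/nZ)* is the class of p, so its order is ord_66(37), the smallest k >= 1 with 37^k = 1 mod 66.
n = 66 = 2 * 3 * 11, phi(66) = 20; the order divides phi(n).
Divisors of 20: 1, 2, 4, 5, 10, 20
Repeated squaring mod 66: 37^1 = 37, 37^2 = 49, 37^4 = 25, 37^8 = 31, 37^16 = 37
Test divisors in increasing order:
  k=1: 37^1 = 37 mod 66
  k=2: 37^2 = 49 mod 66
  k=4: 37^4 = 25 mod 66
  k=5: 37^5 = 25 * 37 = 1 mod 66  <- first divisor giving 1
Order = 5

5


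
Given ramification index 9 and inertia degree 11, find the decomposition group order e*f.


|D_P| = e * f
= 9 * 11
= 99

99


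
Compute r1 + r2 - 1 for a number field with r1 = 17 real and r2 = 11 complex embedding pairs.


By Dirichlet's unit theorem:
rank = r1 + r2 - 1
= 17 + 11 - 1
= 27

27


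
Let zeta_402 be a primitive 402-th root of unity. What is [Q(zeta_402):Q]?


The degree equals Euler's totient phi(402).
402 = 2 * 3 * 67
phi(402) = 132

132


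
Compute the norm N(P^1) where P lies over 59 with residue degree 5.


N(P^a) = p^(a*f)
= 59^(1*5)
= 59^5
= 714924299

714924299


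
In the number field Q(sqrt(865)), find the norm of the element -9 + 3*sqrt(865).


N(a + b*sqrt(d)) = a^2 - d*b^2
= (-9)^2 - (865)*(3)^2
= 81 - 7785
= -7704

-7704


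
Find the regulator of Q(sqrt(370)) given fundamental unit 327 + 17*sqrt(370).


epsilon = 327 + 17*sqrt(370)
= 654.0015
R = ln(654.0015)
= 6.4831

6.4831


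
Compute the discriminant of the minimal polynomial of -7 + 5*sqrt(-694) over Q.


The element -7 + 5*sqrt(-694) has minimal polynomial:
x^2 + 14*x + 17399
Discriminant = (14)^2 - 4*(17399)
= 196 - 69596
= -69400

-69400


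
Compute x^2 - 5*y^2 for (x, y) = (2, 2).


x^2 - d*y^2
= 2^2 - 5*2^2
= 4 - 20
= -16

-16


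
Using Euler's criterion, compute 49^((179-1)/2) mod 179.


p = 179 is prime and the exponent is (p-1)/2 = 89, so by Euler's criterion 49^89 = (49/179) = +1 or -1 mod 179.
Compute by square-and-multiply:
  89 = 64 + 16 + 8 + 1 (binary 1011001)
  Repeated squaring mod 179: 49^1 = 49, 49^2 = 74, 49^4 = 106, 49^8 = 138, 49^16 = 70, 49^32 = 67, 49^64 = 14
  49^89 = 49^64 * 49^16 * 49^8 * 49^1 = 14 * 70 * 138 * 49 mod 179
    14 * 70 = 980 = 85 mod 179
    85 * 138 = 11730 = 95 mod 179
    95 * 49 = 4655 = 1 mod 179
  49^89 = 1 mod 179
Result 1: 49 is a quadratic residue mod 179.
49^89 mod 179 = 1

1


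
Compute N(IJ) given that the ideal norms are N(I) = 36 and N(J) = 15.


N(IJ) = N(I) * N(J)
= 36 * 15
= 540

540


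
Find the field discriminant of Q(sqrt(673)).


For K = Q(sqrt(d)) with d squarefree: disc(K) = d if d = 1 mod 4, and disc(K) = 4d if d = 2 or 3 mod 4.
Here d = 673, and d mod 4 = 1.
d = 1 mod 4 (O_K = Z[(1+sqrt(d))/2]), so disc(K) = d = 673

673


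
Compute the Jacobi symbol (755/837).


Compute (755/837) via quadratic reciprocity:
  reciprocity: (755/837) -> +(837/755)
  reduce: (82/755)
  pull out 2: (2/755) = -1  (since 755 mod 8 = 3)
  reciprocity: (41/755) -> +(755/41)
  reduce: (17/41)
  reciprocity: (17/41) -> +(41/17)
  reduce: (7/17)
  reciprocity: (7/17) -> +(17/7)
  reduce: (3/7)
  reciprocity: (3/7) -> -(7/3)
  reduce: (1/3)
  (1/3) = 1
Product of signs = 1

1


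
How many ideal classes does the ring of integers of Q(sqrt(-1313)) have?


K = Q(sqrt(-1313)). d mod 4 = 3, so D = disc(K) = 4d = -5252
h(K) equals the number of primitive reduced positive-definite forms (a, b, c) = a*x^2 + b*x*y + c*y^2 with b^2 - 4ac = D,
where reduced means |b| <= a <= c, with b >= 0 whenever |b| = a or a = c, and primitive means gcd(a, b, c) = 1.
Reduced forces 3a^2 <= |D| = 5252, so 1 <= a <= 41; b must have the parity of D, and c = (b^2 - D)/(4a) must be an integer >= a.
Enumerate a = 1..41, b in [-a, a]:
  a=1: (1, 0, 1313)  [1]
  a=2: (2, 2, 657)  [1]
  a=3: (3, -2, 438), (3, 2, 438)  [2]
  a=4..5: none
  a=6: (6, -2, 219), (6, 2, 219)  [2]
  a=7..8: none
  a=9: (9, -2, 146), (9, 2, 146)  [2]
  a=10..12: none
  a=13: (13, 0, 101)  [1]
  a=14..16: none
  a=17: (17, -16, 81), (17, 16, 81)  [2]
  a=18: (18, -2, 73), (18, 2, 73)  [2]
  a=19: (19, -12, 71), (19, 12, 71)  [2]
  a=20..25: none
  a=26: (26, 26, 57)  [1]
  a=27: (27, -16, 51), (27, 16, 51)  [2]
  a=28..30: none
  a=31: (31, -24, 47), (31, 24, 47)  [2]
  a=32..33: none
  a=34: (34, -18, 41), (34, 18, 41)  [2]
  a=35..37: none
  a=38: (38, -26, 39), (38, 26, 39)  [2]
  a=39..41: none
Total reduced forms: 1 + 1 + 2 + 2 + 2 + 1 + 2 + 2 + 2 + 1 + 2 + 2 + 2 + 2 = 24
h = 24

24


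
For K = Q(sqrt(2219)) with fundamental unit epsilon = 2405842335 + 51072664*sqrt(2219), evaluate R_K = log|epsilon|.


epsilon = 2405842335 + 51072664*sqrt(2219)
= 4.8117e+09
R = ln(4.8117e+09)
= 22.2943

22.2943


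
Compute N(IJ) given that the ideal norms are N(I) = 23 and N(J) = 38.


N(IJ) = N(I) * N(J)
= 23 * 38
= 874

874


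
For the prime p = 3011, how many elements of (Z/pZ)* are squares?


For prime p, the number of non-zero quadratic residues is (p-1)/2.
= (3011-1)/2
= 1505

1505


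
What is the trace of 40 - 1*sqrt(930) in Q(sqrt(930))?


Tr(a + b*sqrt(d)) = (a + b*sqrt(d)) + (a - b*sqrt(d)) = 2a
= 2 * (40)
= 80

80


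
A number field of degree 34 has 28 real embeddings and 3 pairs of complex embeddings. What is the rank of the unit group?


By Dirichlet's unit theorem:
rank = r1 + r2 - 1
= 28 + 3 - 1
= 30

30


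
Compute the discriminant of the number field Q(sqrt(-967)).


For K = Q(sqrt(d)) with d squarefree: disc(K) = d if d = 1 mod 4, and disc(K) = 4d if d = 2 or 3 mod 4.
Here d = -967, and d mod 4 = 1.
d = 1 mod 4 (O_K = Z[(1+sqrt(d))/2]), so disc(K) = d = -967

-967


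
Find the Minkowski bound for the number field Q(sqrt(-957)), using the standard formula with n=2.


d = -957, d mod 4 = 3, so disc(K) = 4d = -3828; |disc(K)| = 3828
Imaginary quadratic field, so n = 2, s = r2 = 1, r1 = 0
M = (n!/n^n) * (4/pi)^s * sqrt(|disc(K)|) = (2!/2^2) * (4/pi)^1 * sqrt(3828)
= 0.5 * 1.273240 * 61.870833
= 39.3882

39.3882


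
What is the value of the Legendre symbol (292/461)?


p = 461 is prime, so compute (292/461) with the reciprocity algorithm (Jacobi-symbol steps: pull out 2s via (2/n), flip via reciprocity, reduce):
  pull out 2: (2/461) = -1  (since 461 mod 8 = 5)
  pull out 2: (2/461) = -1  (since 461 mod 8 = 5)
  reciprocity: (73/461) -> +(461/73)
  reduce: (23/73)
  reciprocity: (23/73) -> +(73/23)
  reduce: (4/23)
  pull out 2: (2/23) = +1  (since 23 mod 8 = 7)
  pull out 2: (2/23) = +1  (since 23 mod 8 = 7)
  (1/23) = 1
Product of signs = 1
(292/461) = 1

1


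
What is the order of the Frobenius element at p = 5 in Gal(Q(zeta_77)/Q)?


The Frobenius at p in Gal(Q(zeta_n)/Q) = (Z/nZ)* is the class of p, so its order is ord_77(5), the smallest k >= 1 with 5^k = 1 mod 77.
n = 77 = 7 * 11, phi(77) = 60; the order divides phi(n).
Divisors of 60: 1, 2, 3, 4, 5, 6, 10, 12, 15, 20, 30, 60
Repeated squaring mod 77: 5^1 = 5, 5^2 = 25, 5^4 = 9, 5^8 = 4, 5^16 = 16, 5^32 = 25
Test divisors in increasing order:
  k=1: 5^1 = 5 mod 77
  k=2: 5^2 = 25 mod 77
  k=3: 5^3 = 25 * 5 = 48 mod 77
  k=4: 5^4 = 9 mod 77
  k=5: 5^5 = 9 * 5 = 45 mod 77
  k=6: 5^6 = 9 * 25 = 71 mod 77
  k=10: 5^10 = 4 * 25 = 23 mod 77
  k=12: 5^12 = 4 * 9 = 36 mod 77
  k=15: 5^15 = 4 * 9 * 25 * 5 = 34 mod 77
  k=20: 5^20 = 16 * 9 = 67 mod 77
  k=30: 5^30 = 16 * 4 * 9 * 25 = 1 mod 77  <- first divisor giving 1
Order = 30

30


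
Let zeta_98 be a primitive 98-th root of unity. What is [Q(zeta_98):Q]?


The degree equals Euler's totient phi(98).
98 = 2 * 7^2
phi(98) = 42

42


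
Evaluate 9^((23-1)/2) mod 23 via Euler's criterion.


p = 23 is prime and the exponent is (p-1)/2 = 11, so by Euler's criterion 9^11 = (9/23) = +1 or -1 mod 23.
Compute by square-and-multiply:
  11 = 8 + 2 + 1 (binary 1011)
  Repeated squaring mod 23: 9^1 = 9, 9^2 = 12, 9^4 = 6, 9^8 = 13
  9^11 = 9^8 * 9^2 * 9^1 = 13 * 12 * 9 mod 23
    13 * 12 = 156 = 18 mod 23
    18 * 9 = 162 = 1 mod 23
  9^11 = 1 mod 23
Result 1: 9 is a quadratic residue mod 23.
9^11 mod 23 = 1

1


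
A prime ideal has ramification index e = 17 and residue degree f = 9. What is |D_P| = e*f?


|D_P| = e * f
= 17 * 9
= 153

153


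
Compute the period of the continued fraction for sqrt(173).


Run the CF algorithm for sqrt(173).
a_0 = floor(sqrt(173)) = 13; set m_0=0, q_0=1.
Recurrence: m' = q*a - m,  q' = (d - m'^2)/q,  a' = floor((a_0 + m')/q').
  step 1: m=13, q=4, a=6
  step 2: m=11, q=13, a=1
  step 3: m=2, q=13, a=1
  step 4: m=11, q=4, a=6
  step 5: m=13, q=1, a=26
a_5 = 2*a_0 = 26, so the period closes here.
sqrt(173) = [13; 6, 1, 1, 6, 26]
Period length = 5

5


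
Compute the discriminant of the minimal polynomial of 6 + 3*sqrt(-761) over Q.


The element 6 + 3*sqrt(-761) has minimal polynomial:
x^2 - 12*x + 6885
Discriminant = (-12)^2 - 4*(6885)
= 144 - 27540
= -27396

-27396


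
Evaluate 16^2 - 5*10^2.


x^2 - d*y^2
= 16^2 - 5*10^2
= 256 - 500
= -244

-244


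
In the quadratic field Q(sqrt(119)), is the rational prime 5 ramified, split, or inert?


K = Q(sqrt(119)). Since d mod 4 = 3, disc(K) = 476.
Check p | disc: 476 mod 5 = 1.
p does not divide disc. Compute Legendre symbol (d/p):
4^((5-1)/2) mod 5 = 1
(d/p) = 1, so p splits: (p) = P*P' with e=1, f=1, g=2.
Therefore p is split.

split


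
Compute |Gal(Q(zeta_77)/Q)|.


|Gal(Q(zeta_77)/Q)| = phi(77)
= 60

60


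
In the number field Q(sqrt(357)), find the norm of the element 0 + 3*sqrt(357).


N(a + b*sqrt(d)) = a^2 - d*b^2
= (0)^2 - (357)*(3)^2
= 0 - 3213
= -3213

-3213


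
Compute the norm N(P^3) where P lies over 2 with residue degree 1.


N(P^a) = p^(a*f)
= 2^(3*1)
= 2^3
= 8

8


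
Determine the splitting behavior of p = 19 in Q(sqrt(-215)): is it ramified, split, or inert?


K = Q(sqrt(-215)). Since d mod 4 = 1, disc(K) = -215.
Check p | disc: -215 mod 19 = 13.
p does not divide disc. Compute Legendre symbol (d/p):
13^((19-1)/2) mod 19 = -1
(d/p) = -1, so p is inert: (p) stays prime with e=1, f=2, g=1.
Therefore p is inert.

inert


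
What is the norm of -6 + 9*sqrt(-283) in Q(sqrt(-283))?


N(a + b*sqrt(d)) = a^2 - d*b^2
= (-6)^2 - (-283)*(9)^2
= 36 + 22923
= 22959

22959


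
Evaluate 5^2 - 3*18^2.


x^2 - d*y^2
= 5^2 - 3*18^2
= 25 - 972
= -947

-947


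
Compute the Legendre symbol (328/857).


p = 857 is prime, so compute (328/857) with the reciprocity algorithm (Jacobi-symbol steps: pull out 2s via (2/n), flip via reciprocity, reduce):
  pull out 2: (2/857) = +1  (since 857 mod 8 = 1)
  pull out 2: (2/857) = +1  (since 857 mod 8 = 1)
  pull out 2: (2/857) = +1  (since 857 mod 8 = 1)
  reciprocity: (41/857) -> +(857/41)
  reduce: (37/41)
  reciprocity: (37/41) -> +(41/37)
  reduce: (4/37)
  pull out 2: (2/37) = -1  (since 37 mod 8 = 5)
  pull out 2: (2/37) = -1  (since 37 mod 8 = 5)
  (1/37) = 1
Product of signs = 1
(328/857) = 1

1


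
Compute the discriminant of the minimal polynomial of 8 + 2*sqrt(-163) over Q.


The element 8 + 2*sqrt(-163) has minimal polynomial:
x^2 - 16*x + 716
Discriminant = (-16)^2 - 4*(716)
= 256 - 2864
= -2608

-2608


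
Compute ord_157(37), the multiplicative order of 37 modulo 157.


We want ord_157(37), the smallest k >= 1 with 37^k = 1 mod 157.
n = 157 = 157, phi(157) = 156; the order divides phi(n).
Divisors of 156: 1, 2, 3, 4, 6, 12, 13, 26, 39, 52, 78, 156
Repeated squaring mod 157: 37^1 = 37, 37^2 = 113, 37^4 = 52, 37^8 = 35, 37^16 = 126, 37^32 = 19, 37^64 = 47, 37^128 = 11
Test divisors in increasing order:
  k=1: 37^1 = 37 mod 157
  k=2: 37^2 = 113 mod 157
  k=3: 37^3 = 113 * 37 = 99 mod 157
  k=4: 37^4 = 52 mod 157
  k=6: 37^6 = 52 * 113 = 67 mod 157
  k=12: 37^12 = 35 * 52 = 93 mod 157
  k=13: 37^13 = 35 * 52 * 37 = 144 mod 157
  k=26: 37^26 = 126 * 35 * 113 = 12 mod 157
  k=39: 37^39 = 19 * 52 * 113 * 37 = 1 mod 157  <- first divisor giving 1
Order = 39

39


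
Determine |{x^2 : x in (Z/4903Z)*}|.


For prime p, the number of non-zero quadratic residues is (p-1)/2.
= (4903-1)/2
= 2451

2451


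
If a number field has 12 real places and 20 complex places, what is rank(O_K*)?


By Dirichlet's unit theorem:
rank = r1 + r2 - 1
= 12 + 20 - 1
= 31

31


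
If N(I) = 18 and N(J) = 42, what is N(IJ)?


N(IJ) = N(I) * N(J)
= 18 * 42
= 756

756


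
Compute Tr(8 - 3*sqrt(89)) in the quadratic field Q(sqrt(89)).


Tr(a + b*sqrt(d)) = (a + b*sqrt(d)) + (a - b*sqrt(d)) = 2a
= 2 * (8)
= 16

16


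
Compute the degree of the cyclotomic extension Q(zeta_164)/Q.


The degree equals Euler's totient phi(164).
164 = 2^2 * 41
phi(164) = 80

80


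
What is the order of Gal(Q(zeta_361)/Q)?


|Gal(Q(zeta_361)/Q)| = phi(361)
= 342

342


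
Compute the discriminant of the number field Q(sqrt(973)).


For K = Q(sqrt(d)) with d squarefree: disc(K) = d if d = 1 mod 4, and disc(K) = 4d if d = 2 or 3 mod 4.
Here d = 973, and d mod 4 = 1.
d = 1 mod 4 (O_K = Z[(1+sqrt(d))/2]), so disc(K) = d = 973

973


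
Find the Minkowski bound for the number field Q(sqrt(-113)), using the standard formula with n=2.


d = -113, d mod 4 = 3, so disc(K) = 4d = -452; |disc(K)| = 452
Imaginary quadratic field, so n = 2, s = r2 = 1, r1 = 0
M = (n!/n^n) * (4/pi)^s * sqrt(|disc(K)|) = (2!/2^2) * (4/pi)^1 * sqrt(452)
= 0.5 * 1.273240 * 21.260292
= 13.5347

13.5347


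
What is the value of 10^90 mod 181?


p = 181 is prime and the exponent is (p-1)/2 = 90, so by Euler's criterion 10^90 = (10/181) = +1 or -1 mod 181.
Compute by square-and-multiply:
  90 = 64 + 16 + 8 + 2 (binary 1011010)
  Repeated squaring mod 181: 10^1 = 10, 10^2 = 100, 10^4 = 45, 10^8 = 34, 10^16 = 70, 10^32 = 13, 10^64 = 169
  10^90 = 10^64 * 10^16 * 10^8 * 10^2 = 169 * 70 * 34 * 100 mod 181
    169 * 70 = 11830 = 65 mod 181
    65 * 34 = 2210 = 38 mod 181
    38 * 100 = 3800 = 180 mod 181
  10^90 = 180 mod 181
Result 180 = p - 1 = -1 mod 181: 10 is a quadratic non-residue mod 181. As a residue in [0, p-1] the value is 180.
10^90 mod 181 = 180

180


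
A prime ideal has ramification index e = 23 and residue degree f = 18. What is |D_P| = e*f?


|D_P| = e * f
= 23 * 18
= 414

414


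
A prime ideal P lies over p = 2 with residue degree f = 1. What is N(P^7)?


N(P^a) = p^(a*f)
= 2^(7*1)
= 2^7
= 128

128


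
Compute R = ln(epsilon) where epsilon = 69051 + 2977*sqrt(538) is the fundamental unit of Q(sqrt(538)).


epsilon = 69051 + 2977*sqrt(538)
= 138102.0000
R = ln(138102.0000)
= 11.8357

11.8357


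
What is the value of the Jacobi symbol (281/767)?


Compute (281/767) via quadratic reciprocity:
  reciprocity: (281/767) -> +(767/281)
  reduce: (205/281)
  reciprocity: (205/281) -> +(281/205)
  reduce: (76/205)
  pull out 2: (2/205) = -1  (since 205 mod 8 = 5)
  pull out 2: (2/205) = -1  (since 205 mod 8 = 5)
  reciprocity: (19/205) -> +(205/19)
  reduce: (15/19)
  reciprocity: (15/19) -> -(19/15)
  reduce: (4/15)
  pull out 2: (2/15) = +1  (since 15 mod 8 = 7)
  pull out 2: (2/15) = +1  (since 15 mod 8 = 7)
  (1/15) = 1
Product of signs = -1

-1


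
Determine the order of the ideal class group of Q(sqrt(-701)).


K = Q(sqrt(-701)). d mod 4 = 3, so D = disc(K) = 4d = -2804
h(K) equals the number of primitive reduced positive-definite forms (a, b, c) = a*x^2 + b*x*y + c*y^2 with b^2 - 4ac = D,
where reduced means |b| <= a <= c, with b >= 0 whenever |b| = a or a = c, and primitive means gcd(a, b, c) = 1.
Reduced forces 3a^2 <= |D| = 2804, so 1 <= a <= 30; b must have the parity of D, and c = (b^2 - D)/(4a) must be an integer >= a.
Enumerate a = 1..30, b in [-a, a]:
  a=1: (1, 0, 701)  [1]
  a=2: (2, 2, 351)  [1]
  a=3: (3, -2, 234), (3, 2, 234)  [2]
  a=4: none
  a=5: (5, -4, 141), (5, 4, 141)  [2]
  a=6: (6, -2, 117), (6, 2, 117)  [2]
  a=7..8: none
  a=9: (9, -2, 78), (9, 2, 78)  [2]
  a=10: (10, -6, 71), (10, 6, 71)  [2]
  a=11: (11, -10, 66), (11, 10, 66)  [2]
  a=12: none
  a=13: (13, -2, 54), (13, 2, 54)  [2]
  a=14: none
  a=15: (15, -14, 50), (15, -4, 47), (15, 4, 47), (15, 14, 50)  [4]
  a=16: none
  a=17: (17, -16, 45), (17, 16, 45)  [2]
  a=18: (18, -2, 39), (18, 2, 39)  [2]
  a=19..21: none
  a=22: (22, -10, 33), (22, 10, 33)  [2]
  a=23: (23, -18, 34), (23, 18, 34)  [2]
  a=24: none
  a=25: (25, -14, 30), (25, 14, 30)  [2]
  a=26: (26, -2, 27), (26, 2, 27)  [2]
  a=27..28: none
  a=29: (29, -26, 30), (29, 26, 30)  [2]
  a=30: none
Total reduced forms: 1 + 1 + 2 + 2 + 2 + 2 + 2 + 2 + 2 + 4 + 2 + 2 + 2 + 2 + 2 + 2 + 2 = 34
h = 34

34


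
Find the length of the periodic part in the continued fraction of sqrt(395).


Run the CF algorithm for sqrt(395).
a_0 = floor(sqrt(395)) = 19; set m_0=0, q_0=1.
Recurrence: m' = q*a - m,  q' = (d - m'^2)/q,  a' = floor((a_0 + m')/q').
  step 1: m=19, q=34, a=1
  step 2: m=15, q=5, a=6
  step 3: m=15, q=34, a=1
  step 4: m=19, q=1, a=38
a_4 = 2*a_0 = 38, so the period closes here.
sqrt(395) = [19; 1, 6, 1, 38]
Period length = 4

4


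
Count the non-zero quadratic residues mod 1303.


For prime p, the number of non-zero quadratic residues is (p-1)/2.
= (1303-1)/2
= 651

651


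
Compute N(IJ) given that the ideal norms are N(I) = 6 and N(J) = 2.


N(IJ) = N(I) * N(J)
= 6 * 2
= 12

12


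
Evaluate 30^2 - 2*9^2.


x^2 - d*y^2
= 30^2 - 2*9^2
= 900 - 162
= 738

738


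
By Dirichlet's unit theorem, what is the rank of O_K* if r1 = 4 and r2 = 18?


By Dirichlet's unit theorem:
rank = r1 + r2 - 1
= 4 + 18 - 1
= 21

21


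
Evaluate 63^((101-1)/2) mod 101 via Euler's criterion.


p = 101 is prime and the exponent is (p-1)/2 = 50, so by Euler's criterion 63^50 = (63/101) = +1 or -1 mod 101.
Compute by square-and-multiply:
  50 = 32 + 16 + 2 (binary 110010)
  Repeated squaring mod 101: 63^1 = 63, 63^2 = 30, 63^4 = 92, 63^8 = 81, 63^16 = 97, 63^32 = 16
  63^50 = 63^32 * 63^16 * 63^2 = 16 * 97 * 30 mod 101
    16 * 97 = 1552 = 37 mod 101
    37 * 30 = 1110 = 100 mod 101
  63^50 = 100 mod 101
Result 100 = p - 1 = -1 mod 101: 63 is a quadratic non-residue mod 101. As a residue in [0, p-1] the value is 100.
63^50 mod 101 = 100

100


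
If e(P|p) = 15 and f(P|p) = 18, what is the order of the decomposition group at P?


|D_P| = e * f
= 15 * 18
= 270

270


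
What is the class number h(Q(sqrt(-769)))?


K = Q(sqrt(-769)). d mod 4 = 3, so D = disc(K) = 4d = -3076
h(K) equals the number of primitive reduced positive-definite forms (a, b, c) = a*x^2 + b*x*y + c*y^2 with b^2 - 4ac = D,
where reduced means |b| <= a <= c, with b >= 0 whenever |b| = a or a = c, and primitive means gcd(a, b, c) = 1.
Reduced forces 3a^2 <= |D| = 3076, so 1 <= a <= 32; b must have the parity of D, and c = (b^2 - D)/(4a) must be an integer >= a.
Enumerate a = 1..32, b in [-a, a]:
  a=1: (1, 0, 769)  [1]
  a=2: (2, 2, 385)  [1]
  a=3..4: none
  a=5: (5, -2, 154), (5, 2, 154)  [2]
  a=6: none
  a=7: (7, -2, 110), (7, 2, 110)  [2]
  a=8..9: none
  a=10: (10, -2, 77), (10, 2, 77)  [2]
  a=11: (11, -2, 70), (11, 2, 70)  [2]
  a=12..13: none
  a=14: (14, -2, 55), (14, 2, 55)  [2]
  a=15..16: none
  a=17: (17, -16, 49), (17, 16, 49)  [2]
  a=18..21: none
  a=22: (22, -2, 35), (22, 2, 35)  [2]
  a=23: (23, -12, 35), (23, 12, 35)  [2]
  a=24: none
  a=25: (25, -18, 34), (25, 18, 34)  [2]
  a=26..32: none
Total reduced forms: 1 + 1 + 2 + 2 + 2 + 2 + 2 + 2 + 2 + 2 + 2 = 20
h = 20

20


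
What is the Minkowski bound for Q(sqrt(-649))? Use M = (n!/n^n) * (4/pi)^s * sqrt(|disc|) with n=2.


d = -649, d mod 4 = 3, so disc(K) = 4d = -2596; |disc(K)| = 2596
Imaginary quadratic field, so n = 2, s = r2 = 1, r1 = 0
M = (n!/n^n) * (4/pi)^s * sqrt(|disc(K)|) = (2!/2^2) * (4/pi)^1 * sqrt(2596)
= 0.5 * 1.273240 * 50.950957
= 32.4364

32.4364


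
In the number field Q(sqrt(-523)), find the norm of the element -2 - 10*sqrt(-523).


N(a + b*sqrt(d)) = a^2 - d*b^2
= (-2)^2 - (-523)*(-10)^2
= 4 + 52300
= 52304

52304


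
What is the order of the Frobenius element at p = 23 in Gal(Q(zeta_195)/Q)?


The Frobenius at p in Gal(Q(zeta_n)/Q) = (Z/nZ)* is the class of p, so its order is ord_195(23), the smallest k >= 1 with 23^k = 1 mod 195.
n = 195 = 3 * 5 * 13, phi(195) = 96; the order divides phi(n).
Divisors of 96: 1, 2, 3, 4, 6, 8, 12, 16, 24, 32, 48, 96
Repeated squaring mod 195: 23^1 = 23, 23^2 = 139, 23^4 = 16, 23^8 = 61, 23^16 = 16, 23^32 = 61, 23^64 = 16
Test divisors in increasing order:
  k=1: 23^1 = 23 mod 195
  k=2: 23^2 = 139 mod 195
  k=3: 23^3 = 139 * 23 = 77 mod 195
  k=4: 23^4 = 16 mod 195
  k=6: 23^6 = 16 * 139 = 79 mod 195
  k=8: 23^8 = 61 mod 195
  k=12: 23^12 = 61 * 16 = 1 mod 195  <- first divisor giving 1
Order = 12

12


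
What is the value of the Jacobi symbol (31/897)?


Compute (31/897) via quadratic reciprocity:
  reciprocity: (31/897) -> +(897/31)
  reduce: (29/31)
  reciprocity: (29/31) -> +(31/29)
  reduce: (2/29)
  pull out 2: (2/29) = -1  (since 29 mod 8 = 5)
  (1/29) = 1
Product of signs = -1

-1


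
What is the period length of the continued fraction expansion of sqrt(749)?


Run the CF algorithm for sqrt(749).
a_0 = floor(sqrt(749)) = 27; set m_0=0, q_0=1.
Recurrence: m' = q*a - m,  q' = (d - m'^2)/q,  a' = floor((a_0 + m')/q').
  step 1: m=27, q=20, a=2
  step 2: m=13, q=29, a=1
  step 3: m=16, q=17, a=2
  step 4: m=18, q=25, a=1
  step 5: m=7, q=28, a=1
  step 6: m=21, q=11, a=4
  step 7: m=23, q=20, a=2
  step 8: m=17, q=23, a=1
  step 9: m=6, q=31, a=1
  step 10: m=25, q=4, a=13
  step 11: m=27, q=5, a=10
  step 12: m=23, q=44, a=1
  step 13: m=21, q=7, a=6
  step 14: m=21, q=44, a=1
  step 15: m=23, q=5, a=10
  step 16: m=27, q=4, a=13
  step 17: m=25, q=31, a=1
  step 18: m=6, q=23, a=1
  step 19: m=17, q=20, a=2
  step 20: m=23, q=11, a=4
  step 21: m=21, q=28, a=1
  step 22: m=7, q=25, a=1
  step 23: m=18, q=17, a=2
  step 24: m=16, q=29, a=1
  step 25: m=13, q=20, a=2
  step 26: m=27, q=1, a=54
a_26 = 2*a_0 = 54, so the period closes here.
sqrt(749) = [27; 2, 1, 2, 1, 1, 4, 2, 1, 1, 13, 10, 1, 6, 1, 10, 13, 1, 1, 2, 4, 1, 1, 2, 1, 2, 54]
Period length = 26

26


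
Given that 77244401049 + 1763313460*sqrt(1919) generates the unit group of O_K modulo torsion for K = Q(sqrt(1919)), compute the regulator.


epsilon = 77244401049 + 1763313460*sqrt(1919)
= 1.5449e+11
R = ln(1.5449e+11)
= 25.7634

25.7634


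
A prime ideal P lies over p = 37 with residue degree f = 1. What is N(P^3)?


N(P^a) = p^(a*f)
= 37^(3*1)
= 37^3
= 50653

50653


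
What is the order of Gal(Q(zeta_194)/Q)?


|Gal(Q(zeta_194)/Q)| = phi(194)
= 96

96


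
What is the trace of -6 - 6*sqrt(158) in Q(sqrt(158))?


Tr(a + b*sqrt(d)) = (a + b*sqrt(d)) + (a - b*sqrt(d)) = 2a
= 2 * (-6)
= -12

-12


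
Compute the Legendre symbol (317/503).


p = 503 is prime, so compute (317/503) with the reciprocity algorithm (Jacobi-symbol steps: pull out 2s via (2/n), flip via reciprocity, reduce):
  reciprocity: (317/503) -> +(503/317)
  reduce: (186/317)
  pull out 2: (2/317) = -1  (since 317 mod 8 = 5)
  reciprocity: (93/317) -> +(317/93)
  reduce: (38/93)
  pull out 2: (2/93) = -1  (since 93 mod 8 = 5)
  reciprocity: (19/93) -> +(93/19)
  reduce: (17/19)
  reciprocity: (17/19) -> +(19/17)
  reduce: (2/17)
  pull out 2: (2/17) = +1  (since 17 mod 8 = 1)
  (1/17) = 1
Product of signs = 1
(317/503) = 1

1


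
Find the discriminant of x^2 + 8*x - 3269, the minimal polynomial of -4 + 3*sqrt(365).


The element -4 + 3*sqrt(365) has minimal polynomial:
x^2 + 8*x - 3269
Discriminant = (8)^2 - 4*(-3269)
= 64 + 13076
= 13140

13140


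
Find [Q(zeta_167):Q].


The degree equals Euler's totient phi(167).
167 = 167
phi(167) = 166

166


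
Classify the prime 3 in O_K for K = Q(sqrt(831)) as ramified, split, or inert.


K = Q(sqrt(831)). Since d mod 4 = 3, disc(K) = 3324.
Check p | disc: 3324 mod 3 = 0.
p divides disc, so p ramifies: (p) = P^2 with e=2, f=1, g=1.
Therefore p is ramified.

ramified


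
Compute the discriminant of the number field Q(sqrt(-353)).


For K = Q(sqrt(d)) with d squarefree: disc(K) = d if d = 1 mod 4, and disc(K) = 4d if d = 2 or 3 mod 4.
Here d = -353, and d mod 4 = 3.
d = 3 mod 4, not 1 (O_K = Z[sqrt(d)]), so disc(K) = 4d = 4 * (-353) = -1412

-1412


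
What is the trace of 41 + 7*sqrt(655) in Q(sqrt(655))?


Tr(a + b*sqrt(d)) = (a + b*sqrt(d)) + (a - b*sqrt(d)) = 2a
= 2 * (41)
= 82

82


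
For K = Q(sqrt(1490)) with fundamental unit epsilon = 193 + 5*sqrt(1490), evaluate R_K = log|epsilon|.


epsilon = 193 + 5*sqrt(1490)
= 386.0026
R = ln(386.0026)
= 5.9558

5.9558


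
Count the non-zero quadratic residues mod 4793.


For prime p, the number of non-zero quadratic residues is (p-1)/2.
= (4793-1)/2
= 2396

2396


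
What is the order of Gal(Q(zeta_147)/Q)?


|Gal(Q(zeta_147)/Q)| = phi(147)
= 84

84


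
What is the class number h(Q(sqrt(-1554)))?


K = Q(sqrt(-1554)). d mod 4 = 2, so D = disc(K) = 4d = -6216
h(K) equals the number of primitive reduced positive-definite forms (a, b, c) = a*x^2 + b*x*y + c*y^2 with b^2 - 4ac = D,
where reduced means |b| <= a <= c, with b >= 0 whenever |b| = a or a = c, and primitive means gcd(a, b, c) = 1.
Reduced forces 3a^2 <= |D| = 6216, so 1 <= a <= 45; b must have the parity of D, and c = (b^2 - D)/(4a) must be an integer >= a.
Enumerate a = 1..45, b in [-a, a]:
  a=1: (1, 0, 1554)  [1]
  a=2: (2, 0, 777)  [1]
  a=3: (3, 0, 518)  [1]
  a=4: none
  a=5: (5, -2, 311), (5, 2, 311)  [2]
  a=6: (6, 0, 259)  [1]
  a=7: (7, 0, 222)  [1]
  a=8..9: none
  a=10: (10, -8, 157), (10, 8, 157)  [2]
  a=11..13: none
  a=14: (14, 0, 111)  [1]
  a=15: (15, -12, 106), (15, 12, 106)  [2]
  a=16..18: none
  a=19: (19, -4, 82), (19, 4, 82)  [2]
  a=20: none
  a=21: (21, 0, 74)  [1]
  a=22..24: none
  a=25: (25, -22, 67), (25, 22, 67)  [2]
  a=26..29: none
  a=30: (30, -12, 53), (30, 12, 53)  [2]
  a=31..34: none
  a=35: (35, -28, 50), (35, 28, 50)  [2]
  a=36: none
  a=37: (37, 0, 42)  [1]
  a=38: (38, -4, 41), (38, 4, 41)  [2]
  a=39..45: none
Total reduced forms: 1 + 1 + 1 + 2 + 1 + 1 + 2 + 1 + 2 + 2 + 1 + 2 + 2 + 2 + 1 + 2 = 24
h = 24

24


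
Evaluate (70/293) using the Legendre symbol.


p = 293 is prime, so compute (70/293) with the reciprocity algorithm (Jacobi-symbol steps: pull out 2s via (2/n), flip via reciprocity, reduce):
  pull out 2: (2/293) = -1  (since 293 mod 8 = 5)
  reciprocity: (35/293) -> +(293/35)
  reduce: (13/35)
  reciprocity: (13/35) -> +(35/13)
  reduce: (9/13)
  reciprocity: (9/13) -> +(13/9)
  reduce: (4/9)
  pull out 2: (2/9) = +1  (since 9 mod 8 = 1)
  pull out 2: (2/9) = +1  (since 9 mod 8 = 1)
  (1/9) = 1
Product of signs = -1
(70/293) = -1

-1


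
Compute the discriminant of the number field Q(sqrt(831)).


For K = Q(sqrt(d)) with d squarefree: disc(K) = d if d = 1 mod 4, and disc(K) = 4d if d = 2 or 3 mod 4.
Here d = 831, and d mod 4 = 3.
d = 3 mod 4, not 1 (O_K = Z[sqrt(d)]), so disc(K) = 4d = 4 * (831) = 3324

3324


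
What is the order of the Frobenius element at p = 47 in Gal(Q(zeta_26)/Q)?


The Frobenius at p in Gal(Q(zeta_n)/Q) = (Z/nZ)* is the class of p, so its order is ord_26(47), the smallest k >= 1 with 47^k = 1 mod 26.
n = 26 = 2 * 13, phi(26) = 12; the order divides phi(n).
Divisors of 12: 1, 2, 3, 4, 6, 12
Repeated squaring mod 26: 47^1 = 21, 47^2 = 25, 47^4 = 1, 47^8 = 1
Test divisors in increasing order:
  k=1: 47^1 = 21 mod 26
  k=2: 47^2 = 25 mod 26
  k=3: 47^3 = 25 * 21 = 5 mod 26
  k=4: 47^4 = 1 mod 26  <- first divisor giving 1
Order = 4

4


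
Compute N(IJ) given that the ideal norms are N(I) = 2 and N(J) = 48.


N(IJ) = N(I) * N(J)
= 2 * 48
= 96

96


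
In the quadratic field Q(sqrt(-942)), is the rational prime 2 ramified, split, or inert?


K = Q(sqrt(-942)). Since d mod 4 = 2, disc(K) = -3768.
Check p | disc: -3768 mod 2 = 0.
p divides disc, so p ramifies: (p) = P^2 with e=2, f=1, g=1.
Therefore p is ramified.

ramified


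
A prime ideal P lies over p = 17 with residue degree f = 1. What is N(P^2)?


N(P^a) = p^(a*f)
= 17^(2*1)
= 17^2
= 289

289


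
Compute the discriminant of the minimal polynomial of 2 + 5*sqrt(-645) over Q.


The element 2 + 5*sqrt(-645) has minimal polynomial:
x^2 - 4*x + 16129
Discriminant = (-4)^2 - 4*(16129)
= 16 - 64516
= -64500

-64500


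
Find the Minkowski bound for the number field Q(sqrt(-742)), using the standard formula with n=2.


d = -742, d mod 4 = 2, so disc(K) = 4d = -2968; |disc(K)| = 2968
Imaginary quadratic field, so n = 2, s = r2 = 1, r1 = 0
M = (n!/n^n) * (4/pi)^s * sqrt(|disc(K)|) = (2!/2^2) * (4/pi)^1 * sqrt(2968)
= 0.5 * 1.273240 * 54.479354
= 34.6826

34.6826


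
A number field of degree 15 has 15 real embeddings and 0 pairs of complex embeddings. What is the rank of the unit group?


By Dirichlet's unit theorem:
rank = r1 + r2 - 1
= 15 + 0 - 1
= 14

14


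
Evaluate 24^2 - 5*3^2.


x^2 - d*y^2
= 24^2 - 5*3^2
= 576 - 45
= 531

531


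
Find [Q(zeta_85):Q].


The degree equals Euler's totient phi(85).
85 = 5 * 17
phi(85) = 64

64


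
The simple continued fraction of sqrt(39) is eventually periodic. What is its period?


Run the CF algorithm for sqrt(39).
a_0 = floor(sqrt(39)) = 6; set m_0=0, q_0=1.
Recurrence: m' = q*a - m,  q' = (d - m'^2)/q,  a' = floor((a_0 + m')/q').
  step 1: m=6, q=3, a=4
  step 2: m=6, q=1, a=12
a_2 = 2*a_0 = 12, so the period closes here.
sqrt(39) = [6; 4, 12]
Period length = 2

2


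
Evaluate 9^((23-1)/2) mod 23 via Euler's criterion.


p = 23 is prime and the exponent is (p-1)/2 = 11, so by Euler's criterion 9^11 = (9/23) = +1 or -1 mod 23.
Compute by square-and-multiply:
  11 = 8 + 2 + 1 (binary 1011)
  Repeated squaring mod 23: 9^1 = 9, 9^2 = 12, 9^4 = 6, 9^8 = 13
  9^11 = 9^8 * 9^2 * 9^1 = 13 * 12 * 9 mod 23
    13 * 12 = 156 = 18 mod 23
    18 * 9 = 162 = 1 mod 23
  9^11 = 1 mod 23
Result 1: 9 is a quadratic residue mod 23.
9^11 mod 23 = 1

1


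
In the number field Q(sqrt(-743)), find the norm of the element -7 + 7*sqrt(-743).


N(a + b*sqrt(d)) = a^2 - d*b^2
= (-7)^2 - (-743)*(7)^2
= 49 + 36407
= 36456

36456


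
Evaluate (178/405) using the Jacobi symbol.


Compute (178/405) via quadratic reciprocity:
  pull out 2: (2/405) = -1  (since 405 mod 8 = 5)
  reciprocity: (89/405) -> +(405/89)
  reduce: (49/89)
  reciprocity: (49/89) -> +(89/49)
  reduce: (40/49)
  pull out 2: (2/49) = +1  (since 49 mod 8 = 1)
  pull out 2: (2/49) = +1  (since 49 mod 8 = 1)
  pull out 2: (2/49) = +1  (since 49 mod 8 = 1)
  reciprocity: (5/49) -> +(49/5)
  reduce: (4/5)
  pull out 2: (2/5) = -1  (since 5 mod 8 = 5)
  pull out 2: (2/5) = -1  (since 5 mod 8 = 5)
  (1/5) = 1
Product of signs = -1

-1


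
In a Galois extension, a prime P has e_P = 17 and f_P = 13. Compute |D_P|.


|D_P| = e * f
= 17 * 13
= 221

221


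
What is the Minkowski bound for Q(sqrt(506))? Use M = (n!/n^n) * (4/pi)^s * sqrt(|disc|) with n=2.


d = 506, d mod 4 = 2, so disc(K) = 4d = 2024; |disc(K)| = 2024
Real quadratic field, so n = 2, s = r2 = 0, r1 = 2
M = (n!/n^n) * (4/pi)^s * sqrt(|disc(K)|) = (2!/2^2) * (4/pi)^0 * sqrt(2024)
= 0.5 * 1.000000 * 44.988888
= 22.4944

22.4944


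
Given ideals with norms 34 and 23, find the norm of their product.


N(IJ) = N(I) * N(J)
= 34 * 23
= 782

782


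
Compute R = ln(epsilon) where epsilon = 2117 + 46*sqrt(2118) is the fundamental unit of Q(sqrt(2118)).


epsilon = 2117 + 46*sqrt(2118)
= 4233.9998
R = ln(4233.9998)
= 8.3509

8.3509


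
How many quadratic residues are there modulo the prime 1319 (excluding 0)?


For prime p, the number of non-zero quadratic residues is (p-1)/2.
= (1319-1)/2
= 659

659


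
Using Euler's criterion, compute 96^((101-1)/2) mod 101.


p = 101 is prime and the exponent is (p-1)/2 = 50, so by Euler's criterion 96^50 = (96/101) = +1 or -1 mod 101.
Compute by square-and-multiply:
  50 = 32 + 16 + 2 (binary 110010)
  Repeated squaring mod 101: 96^1 = 96, 96^2 = 25, 96^4 = 19, 96^8 = 58, 96^16 = 31, 96^32 = 52
  96^50 = 96^32 * 96^16 * 96^2 = 52 * 31 * 25 mod 101
    52 * 31 = 1612 = 97 mod 101
    97 * 25 = 2425 = 1 mod 101
  96^50 = 1 mod 101
Result 1: 96 is a quadratic residue mod 101.
96^50 mod 101 = 1

1


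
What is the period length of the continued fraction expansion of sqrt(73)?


Run the CF algorithm for sqrt(73).
a_0 = floor(sqrt(73)) = 8; set m_0=0, q_0=1.
Recurrence: m' = q*a - m,  q' = (d - m'^2)/q,  a' = floor((a_0 + m')/q').
  step 1: m=8, q=9, a=1
  step 2: m=1, q=8, a=1
  step 3: m=7, q=3, a=5
  step 4: m=8, q=3, a=5
  step 5: m=7, q=8, a=1
  step 6: m=1, q=9, a=1
  step 7: m=8, q=1, a=16
a_7 = 2*a_0 = 16, so the period closes here.
sqrt(73) = [8; 1, 1, 5, 5, 1, 1, 16]
Period length = 7

7


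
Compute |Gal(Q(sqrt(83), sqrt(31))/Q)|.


The 2 square roots of distinct primes are multiplicatively independent over Q,
so [K:Q] = 2^2 and Gal(K/Q) is isomorphic to (Z/2Z)^2.
|Gal| = 2^2 = 4

4


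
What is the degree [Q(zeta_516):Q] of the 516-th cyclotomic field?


The degree equals Euler's totient phi(516).
516 = 2^2 * 3 * 43
phi(516) = 168

168


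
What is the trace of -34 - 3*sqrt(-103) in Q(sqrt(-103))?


Tr(a + b*sqrt(d)) = (a + b*sqrt(d)) + (a - b*sqrt(d)) = 2a
= 2 * (-34)
= -68

-68


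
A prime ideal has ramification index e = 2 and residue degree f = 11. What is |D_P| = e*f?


|D_P| = e * f
= 2 * 11
= 22

22


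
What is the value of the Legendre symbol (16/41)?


p = 41 is prime, so compute (16/41) with the reciprocity algorithm (Jacobi-symbol steps: pull out 2s via (2/n), flip via reciprocity, reduce):
  pull out 2: (2/41) = +1  (since 41 mod 8 = 1)
  pull out 2: (2/41) = +1  (since 41 mod 8 = 1)
  pull out 2: (2/41) = +1  (since 41 mod 8 = 1)
  pull out 2: (2/41) = +1  (since 41 mod 8 = 1)
  (1/41) = 1
Product of signs = 1
(16/41) = 1

1


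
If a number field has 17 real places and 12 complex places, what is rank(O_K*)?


By Dirichlet's unit theorem:
rank = r1 + r2 - 1
= 17 + 12 - 1
= 28

28


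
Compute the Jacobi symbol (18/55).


Compute (18/55) via quadratic reciprocity:
  pull out 2: (2/55) = +1  (since 55 mod 8 = 7)
  reciprocity: (9/55) -> +(55/9)
  reduce: (1/9)
  (1/9) = 1
Product of signs = 1

1


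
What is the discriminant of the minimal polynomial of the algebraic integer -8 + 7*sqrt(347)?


The element -8 + 7*sqrt(347) has minimal polynomial:
x^2 + 16*x - 16939
Discriminant = (16)^2 - 4*(-16939)
= 256 + 67756
= 68012

68012


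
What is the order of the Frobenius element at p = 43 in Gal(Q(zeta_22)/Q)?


The Frobenius at p in Gal(Q(zeta_n)/Q) = (Z/nZ)* is the class of p, so its order is ord_22(43), the smallest k >= 1 with 43^k = 1 mod 22.
n = 22 = 2 * 11, phi(22) = 10; the order divides phi(n).
Divisors of 10: 1, 2, 5, 10
Repeated squaring mod 22: 43^1 = 21, 43^2 = 1, 43^4 = 1, 43^8 = 1
Test divisors in increasing order:
  k=1: 43^1 = 21 mod 22
  k=2: 43^2 = 1 mod 22  <- first divisor giving 1
Order = 2

2
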